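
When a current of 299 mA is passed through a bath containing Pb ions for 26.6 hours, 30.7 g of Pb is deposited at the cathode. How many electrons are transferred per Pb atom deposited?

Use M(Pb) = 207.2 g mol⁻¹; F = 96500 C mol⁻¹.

Q = I·t = 0.2990 A × 95760 s = 28630 C, so n(e⁻) = 28630/96500 = 0.2967 mol.
n(Pb) deposited = 30.7 / 207.2 = 0.1482 mol.
Electrons per atom = n(e⁻)/n(Pb) = 0.2967 / 0.1482 = 2.00 ≈ 2, so the ion is Pb²⁺.

2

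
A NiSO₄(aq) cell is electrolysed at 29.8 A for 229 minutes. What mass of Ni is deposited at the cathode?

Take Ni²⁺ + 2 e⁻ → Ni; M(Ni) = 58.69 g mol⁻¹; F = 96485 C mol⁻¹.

125 g

Q = I·t = 29.80 A × 13740 s = 409500 C.
n(e⁻) = Q/F = 409500 / 96485 = 4.244 mol.
Ni²⁺ + 2 e⁻ → Ni, so n(Ni) = n(e⁻)/2 = 2.122 mol.
m = n·M = 2.122 × 58.69 = 125 g.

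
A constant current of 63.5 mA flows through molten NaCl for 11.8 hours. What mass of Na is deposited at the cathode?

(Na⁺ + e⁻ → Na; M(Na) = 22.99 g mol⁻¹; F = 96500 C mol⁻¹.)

Q = I·t = 0.06350 A × 42480 s = 2697 C.
n(e⁻) = Q/F = 2697 / 96500 = 0.02795 mol.
Na⁺ + e⁻ → Na, so n(Na) = n(e⁻)/1 = 0.02795 mol.
m = n·M = 0.02795 × 22.99 = 0.643 g.

0.643 g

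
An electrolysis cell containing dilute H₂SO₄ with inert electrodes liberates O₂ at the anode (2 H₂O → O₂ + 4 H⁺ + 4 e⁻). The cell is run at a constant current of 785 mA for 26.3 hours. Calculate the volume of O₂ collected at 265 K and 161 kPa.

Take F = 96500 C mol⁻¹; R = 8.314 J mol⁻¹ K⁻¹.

Q = I·t = 0.7850 A × 94680 s = 74320 C.
n(e⁻) = Q/F = 74320 / 96500 = 0.7702 mol.
4 electrons are transferred per O₂ molecule, so n(O₂) = 0.7702 / 4 = 0.1925 mol.
V = nRT/P = (0.1925 × 8.314 × 265) / (161 × 10³ Pa) = 0.00263 m³ = 2.63 L.

2.63 L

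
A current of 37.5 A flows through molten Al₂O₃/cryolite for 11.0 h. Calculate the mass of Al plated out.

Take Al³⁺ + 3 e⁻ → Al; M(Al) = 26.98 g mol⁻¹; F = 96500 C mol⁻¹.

Q = I·t = 37.50 A × 39600 s = 1485000 C.
n(e⁻) = Q/F = 1485000 / 96500 = 15.39 mol.
Al³⁺ + 3 e⁻ → Al, so n(Al) = n(e⁻)/3 = 5.130 mol.
m = n·M = 5.130 × 26.98 = 138 g.

138 g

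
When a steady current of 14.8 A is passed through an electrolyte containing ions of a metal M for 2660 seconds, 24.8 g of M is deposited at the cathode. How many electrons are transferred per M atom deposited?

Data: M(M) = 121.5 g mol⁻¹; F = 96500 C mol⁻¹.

Q = I·t = 14.80 A × 2660.0 s = 39370 C, so n(e⁻) = 39370/96500 = 0.4080 mol.
n(M) deposited = 24.8 / 121.5 = 0.2041 mol.
Electrons per atom = n(e⁻)/n(M) = 0.4080 / 0.2041 = 2.00 ≈ 2, so the ion is M²⁺.

2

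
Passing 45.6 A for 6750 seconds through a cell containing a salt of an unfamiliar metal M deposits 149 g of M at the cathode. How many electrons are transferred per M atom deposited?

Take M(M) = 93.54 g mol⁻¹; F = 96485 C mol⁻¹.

2

Q = I·t = 45.60 A × 6750.0 s = 307800 C, so n(e⁻) = 307800/96485 = 3.190 mol.
n(M) deposited = 149 / 93.54 = 1.593 mol.
Electrons per atom = n(e⁻)/n(M) = 3.190 / 1.593 = 2.00 ≈ 2, so the ion is M²⁺.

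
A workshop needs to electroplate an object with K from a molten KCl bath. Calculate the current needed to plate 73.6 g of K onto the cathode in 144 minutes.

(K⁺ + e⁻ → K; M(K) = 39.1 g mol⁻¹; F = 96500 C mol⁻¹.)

n(K) = 73.6 / 39.1 = 1.882 mol.
n(e⁻) = 1 × 1.882 = 1.882 mol.
Q = n(e⁻)·F = 1.882 × 96500 = 181600 C.
I = Q/t = 181600 / 8640.0 s = 21.0 A.

21.0 A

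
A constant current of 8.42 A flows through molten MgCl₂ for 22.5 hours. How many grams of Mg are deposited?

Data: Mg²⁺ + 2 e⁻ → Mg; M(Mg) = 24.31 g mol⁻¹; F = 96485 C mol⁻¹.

85.9 g

Q = I·t = 8.420 A × 81000 s = 682000 C.
n(e⁻) = Q/F = 682000 / 96485 = 7.069 mol.
Mg²⁺ + 2 e⁻ → Mg, so n(Mg) = n(e⁻)/2 = 3.534 mol.
m = n·M = 3.534 × 24.31 = 85.9 g.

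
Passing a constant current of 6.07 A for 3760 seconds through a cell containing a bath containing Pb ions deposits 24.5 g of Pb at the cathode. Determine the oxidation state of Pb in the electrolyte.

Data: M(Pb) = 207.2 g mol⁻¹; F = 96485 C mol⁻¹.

Q = I·t = 6.070 A × 3760.0 s = 22820 C, so n(e⁻) = 22820/96485 = 0.2365 mol.
n(Pb) deposited = 24.5 / 207.2 = 0.1182 mol.
Electrons per atom = n(e⁻)/n(Pb) = 0.2365 / 0.1182 = 2.00 ≈ 2, so the ion is Pb²⁺.

+2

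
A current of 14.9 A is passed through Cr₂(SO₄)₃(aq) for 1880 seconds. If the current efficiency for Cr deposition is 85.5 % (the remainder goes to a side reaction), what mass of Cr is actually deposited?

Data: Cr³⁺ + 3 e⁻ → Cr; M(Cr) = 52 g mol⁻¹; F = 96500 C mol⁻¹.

Q = I·t = 14.90 × 1880.0 = 28010 C.
n(e⁻) = 28010/96500 = 0.2903 mol; theoretically n(Cr) = 0.2903/3 = 0.09676 mol, m_theo = 5.032 g.
At 85.5 % efficiency, m_actual = 0.855 × 5.032 = 4.30 g.

4.30 g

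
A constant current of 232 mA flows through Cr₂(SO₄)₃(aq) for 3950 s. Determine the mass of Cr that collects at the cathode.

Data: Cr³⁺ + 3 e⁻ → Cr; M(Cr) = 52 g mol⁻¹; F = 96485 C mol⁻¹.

0.165 g

Q = I·t = 0.2320 A × 3950.0 s = 916.4 C.
n(e⁻) = Q/F = 916.4 / 96485 = 0.009498 mol.
Cr³⁺ + 3 e⁻ → Cr, so n(Cr) = n(e⁻)/3 = 0.003166 mol.
m = n·M = 0.003166 × 52 = 0.165 g.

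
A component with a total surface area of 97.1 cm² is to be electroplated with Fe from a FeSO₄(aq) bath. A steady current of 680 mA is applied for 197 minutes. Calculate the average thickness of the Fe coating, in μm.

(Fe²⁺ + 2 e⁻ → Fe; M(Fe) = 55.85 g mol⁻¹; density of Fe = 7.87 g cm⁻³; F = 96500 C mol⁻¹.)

Q = I·t = 0.6800 × 11820 = 8038 C; n(e⁻) = 0.08329 mol.
n(Fe) = n(e⁻)/2 = 0.04165 mol, so m = 0.04165 × 55.85 = 2.326 g.
Volume = m/ρ = 2.326 / 7.87 = 0.2955 cm³.
Thickness = V/A = 0.2955 / 97.1 = 0.00304 cm = 30.4 μm.

30.4 μm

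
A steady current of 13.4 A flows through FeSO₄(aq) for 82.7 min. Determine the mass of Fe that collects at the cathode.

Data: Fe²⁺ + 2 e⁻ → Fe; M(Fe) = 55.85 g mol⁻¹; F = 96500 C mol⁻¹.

Q = I·t = 13.40 A × 4962.0 s = 66490 C.
n(e⁻) = Q/F = 66490 / 96500 = 0.6890 mol.
Fe²⁺ + 2 e⁻ → Fe, so n(Fe) = n(e⁻)/2 = 0.3445 mol.
m = n·M = 0.3445 × 55.85 = 19.2 g.

19.2 g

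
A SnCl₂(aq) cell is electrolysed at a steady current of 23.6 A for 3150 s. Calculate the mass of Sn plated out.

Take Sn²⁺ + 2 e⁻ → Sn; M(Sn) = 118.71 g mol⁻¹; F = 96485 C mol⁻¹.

Q = I·t = 23.60 A × 3150.0 s = 74340 C.
n(e⁻) = Q/F = 74340 / 96485 = 0.7705 mol.
Sn²⁺ + 2 e⁻ → Sn, so n(Sn) = n(e⁻)/2 = 0.3852 mol.
m = n·M = 0.3852 × 118.71 = 45.7 g.

45.7 g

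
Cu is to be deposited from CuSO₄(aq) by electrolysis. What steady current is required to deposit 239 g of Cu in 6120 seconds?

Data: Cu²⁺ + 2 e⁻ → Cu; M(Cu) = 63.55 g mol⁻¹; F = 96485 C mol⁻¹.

119 A

n(Cu) = 239 / 63.55 = 3.761 mol.
n(e⁻) = 2 × 3.761 = 7.522 mol.
Q = n(e⁻)·F = 7.522 × 96485 = 725700 C.
I = Q/t = 725700 / 6120.0 s = 119 A.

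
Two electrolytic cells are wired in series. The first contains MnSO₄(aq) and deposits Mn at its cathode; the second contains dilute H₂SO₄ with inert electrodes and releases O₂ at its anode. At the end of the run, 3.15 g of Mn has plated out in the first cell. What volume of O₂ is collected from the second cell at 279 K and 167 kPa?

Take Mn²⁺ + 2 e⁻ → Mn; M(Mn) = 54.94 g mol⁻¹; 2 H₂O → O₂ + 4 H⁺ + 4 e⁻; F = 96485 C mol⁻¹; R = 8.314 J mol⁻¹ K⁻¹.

0.398 L

n(Mn) = 3.15 / 54.94 = 0.05734 mol, so n(e⁻) = 2 × 0.05734 = 0.1147 mol.
The cells are in series, so the same 0.1147 mol of electrons passes through the second cell.
2 H₂O → O₂ + 4 H⁺ + 4 e⁻ — 4 mol e⁻ per mol O₂, so n(O₂) = 0.1147/4 = 0.02867 mol.
V = nRT/P = (0.02867 × 8.314 × 279) / (167 × 10³) = 3.98 × 10⁻⁴ m³ = 0.398 L.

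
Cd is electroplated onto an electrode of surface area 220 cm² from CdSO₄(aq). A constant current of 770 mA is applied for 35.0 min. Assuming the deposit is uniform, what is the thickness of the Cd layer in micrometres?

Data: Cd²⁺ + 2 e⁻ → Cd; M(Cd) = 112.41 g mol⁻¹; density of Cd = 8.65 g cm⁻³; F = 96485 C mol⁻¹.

4.95 μm

Q = I·t = 0.7700 × 2100.0 = 1617 C; n(e⁻) = 0.01676 mol.
n(Cd) = n(e⁻)/2 = 0.008380 mol, so m = 0.008380 × 112.41 = 0.9419 g.
Volume = m/ρ = 0.9419 / 8.65 = 0.1089 cm³.
Thickness = V/A = 0.1089 / 220 = 4.95 × 10⁻⁴ cm = 4.95 μm.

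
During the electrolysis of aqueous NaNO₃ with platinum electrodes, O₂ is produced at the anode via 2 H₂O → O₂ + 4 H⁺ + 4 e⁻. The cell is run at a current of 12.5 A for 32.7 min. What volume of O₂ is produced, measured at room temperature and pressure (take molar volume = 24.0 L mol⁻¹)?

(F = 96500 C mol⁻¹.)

1.52 L

Q = I·t = 12.50 A × 1962.0 s = 24530 C.
n(e⁻) = Q/F = 24530 / 96500 = 0.2541 mol.
4 electrons are transferred per O₂ molecule, so n(O₂) = 0.2541 / 4 = 0.06354 mol.
V = n × V_m = 0.06354 × 24.0 = 1.52 L.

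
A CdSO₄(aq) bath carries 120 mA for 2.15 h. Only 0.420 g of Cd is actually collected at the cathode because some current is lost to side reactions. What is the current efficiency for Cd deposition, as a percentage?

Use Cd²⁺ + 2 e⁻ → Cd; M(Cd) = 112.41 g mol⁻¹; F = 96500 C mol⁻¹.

77.6 %

Q = I·t = 0.1200 × 7740.0 = 928.8 C; n(e⁻) = 928.8/96500 = 0.009625 mol.
Theoretical n(Cd) = n(e⁻)/2 = 0.004812 mol, i.e. m_theo = 0.004812 × 112.41 = 0.5410 g.
Efficiency = m_actual / m_theo = 0.420 / 0.5410 = 77.6 %.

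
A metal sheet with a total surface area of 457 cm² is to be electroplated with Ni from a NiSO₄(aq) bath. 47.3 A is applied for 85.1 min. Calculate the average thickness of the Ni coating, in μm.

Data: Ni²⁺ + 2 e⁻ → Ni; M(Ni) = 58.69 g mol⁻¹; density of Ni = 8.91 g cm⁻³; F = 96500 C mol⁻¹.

Q = I·t = 47.30 × 5106.0 = 241500 C; n(e⁻) = 2.503 mol.
n(Ni) = n(e⁻)/2 = 1.251 mol, so m = 1.251 × 58.69 = 73.44 g.
Volume = m/ρ = 73.44 / 8.91 = 8.243 cm³.
Thickness = V/A = 8.243 / 457 = 0.0180 cm = 180 μm.

180 μm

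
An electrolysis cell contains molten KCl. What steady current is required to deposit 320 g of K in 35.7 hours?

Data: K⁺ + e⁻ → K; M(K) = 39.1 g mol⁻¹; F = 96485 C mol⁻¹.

6.14 A

n(K) = 320 / 39.1 = 8.184 mol.
n(e⁻) = 1 × 8.184 = 8.184 mol.
Q = n(e⁻)·F = 8.184 × 96485 = 789600 C.
I = Q/t = 789600 / 128520 s = 6.14 A.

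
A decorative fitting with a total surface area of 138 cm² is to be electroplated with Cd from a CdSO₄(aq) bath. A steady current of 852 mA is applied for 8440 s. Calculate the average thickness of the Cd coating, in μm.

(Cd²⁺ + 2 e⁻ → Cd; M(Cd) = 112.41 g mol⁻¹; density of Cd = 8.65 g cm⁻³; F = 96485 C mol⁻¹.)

35.1 μm

Q = I·t = 0.8520 × 8440.0 = 7191 C; n(e⁻) = 0.07453 mol.
n(Cd) = n(e⁻)/2 = 0.03726 mol, so m = 0.03726 × 112.41 = 4.189 g.
Volume = m/ρ = 4.189 / 8.65 = 0.4843 cm³.
Thickness = V/A = 0.4843 / 138 = 0.00351 cm = 35.1 μm.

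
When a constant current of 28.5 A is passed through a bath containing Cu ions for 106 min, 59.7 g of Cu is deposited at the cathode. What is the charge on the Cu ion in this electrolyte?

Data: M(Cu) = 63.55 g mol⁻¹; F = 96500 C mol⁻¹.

+2

Q = I·t = 28.50 A × 6360.0 s = 181300 C, so n(e⁻) = 181300/96500 = 1.878 mol.
n(Cu) deposited = 59.7 / 63.55 = 0.9394 mol.
Electrons per atom = n(e⁻)/n(Cu) = 1.878 / 0.9394 = 2.00 ≈ 2, so the ion is Cu²⁺.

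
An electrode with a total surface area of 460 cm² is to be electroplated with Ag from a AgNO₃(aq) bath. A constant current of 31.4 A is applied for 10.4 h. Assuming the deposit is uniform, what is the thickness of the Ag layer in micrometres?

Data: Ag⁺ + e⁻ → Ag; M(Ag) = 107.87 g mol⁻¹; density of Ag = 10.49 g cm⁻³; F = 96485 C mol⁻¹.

Q = I·t = 31.40 × 37440 = 1176000 C; n(e⁻) = 12.18 mol.
n(Ag) = n(e⁻)/1 = 12.18 mol, so m = 12.18 × 107.87 = 1314 g.
Volume = m/ρ = 1314 / 10.49 = 125.3 cm³.
Thickness = V/A = 125.3 / 460 = 0.272 cm = 2720 μm.

2720 μm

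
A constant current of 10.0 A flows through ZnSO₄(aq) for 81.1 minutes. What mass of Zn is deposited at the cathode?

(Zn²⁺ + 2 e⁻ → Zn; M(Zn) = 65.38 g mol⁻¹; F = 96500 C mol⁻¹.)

16.5 g

Q = I·t = 10.00 A × 4866.0 s = 48660 C.
n(e⁻) = Q/F = 48660 / 96500 = 0.5042 mol.
Zn²⁺ + 2 e⁻ → Zn, so n(Zn) = n(e⁻)/2 = 0.2521 mol.
m = n·M = 0.2521 × 65.38 = 16.5 g.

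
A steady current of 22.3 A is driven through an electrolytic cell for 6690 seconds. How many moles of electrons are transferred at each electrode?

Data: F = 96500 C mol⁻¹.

1.55 mol

Q = I·t = 22.30 A × 6690.0 s = 149200 C.
n(e⁻) = Q/F = 149200 / 96500 = 1.55 mol.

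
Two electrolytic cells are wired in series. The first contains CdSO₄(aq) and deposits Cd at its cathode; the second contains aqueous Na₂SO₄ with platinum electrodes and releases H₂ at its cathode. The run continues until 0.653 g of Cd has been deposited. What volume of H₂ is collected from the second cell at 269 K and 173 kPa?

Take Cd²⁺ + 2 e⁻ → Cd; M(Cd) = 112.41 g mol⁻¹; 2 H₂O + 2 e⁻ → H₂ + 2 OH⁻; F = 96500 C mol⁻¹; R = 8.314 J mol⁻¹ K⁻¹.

n(Cd) = 0.653 / 112.41 = 0.005809 mol, so n(e⁻) = 2 × 0.005809 = 0.01162 mol.
The cells are in series, so the same 0.01162 mol of electrons passes through the second cell.
2 H₂O + 2 e⁻ → H₂ + 2 OH⁻ — 2 mol e⁻ per mol H₂, so n(H₂) = 0.01162/2 = 0.005809 mol.
V = nRT/P = (0.005809 × 8.314 × 269) / (173 × 10³) = 7.51 × 10⁻⁵ m³ = 0.0751 L.

0.0751 L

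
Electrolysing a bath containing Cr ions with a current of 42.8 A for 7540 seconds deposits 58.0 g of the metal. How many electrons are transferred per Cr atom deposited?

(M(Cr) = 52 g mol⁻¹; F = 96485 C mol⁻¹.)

Q = I·t = 42.80 A × 7540.0 s = 322700 C, so n(e⁻) = 322700/96485 = 3.345 mol.
n(Cr) deposited = 58.0 / 52 = 1.115 mol.
Electrons per atom = n(e⁻)/n(Cr) = 3.345 / 1.115 = 3.00 ≈ 3, so the ion is Cr³⁺.

3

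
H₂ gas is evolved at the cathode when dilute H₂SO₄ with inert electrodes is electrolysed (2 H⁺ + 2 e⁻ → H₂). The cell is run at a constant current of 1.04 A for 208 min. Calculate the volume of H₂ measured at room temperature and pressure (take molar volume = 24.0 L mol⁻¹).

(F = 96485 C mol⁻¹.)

1.61 L

Q = I·t = 1.040 A × 12480 s = 12980 C.
n(e⁻) = Q/F = 12980 / 96485 = 0.1345 mol.
2 electrons are transferred per H₂ molecule, so n(H₂) = 0.1345 / 2 = 0.06726 mol.
V = n × V_m = 0.06726 × 24.0 = 1.61 L.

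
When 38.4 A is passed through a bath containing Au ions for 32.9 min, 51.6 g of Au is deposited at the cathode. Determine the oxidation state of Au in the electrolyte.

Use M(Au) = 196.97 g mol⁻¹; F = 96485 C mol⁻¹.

Q = I·t = 38.40 A × 1974.0 s = 75800 C, so n(e⁻) = 75800/96485 = 0.7856 mol.
n(Au) deposited = 51.6 / 196.97 = 0.2620 mol.
Electrons per atom = n(e⁻)/n(Au) = 0.7856 / 0.2620 = 3.00 ≈ 3, so the ion is Au³⁺.

+3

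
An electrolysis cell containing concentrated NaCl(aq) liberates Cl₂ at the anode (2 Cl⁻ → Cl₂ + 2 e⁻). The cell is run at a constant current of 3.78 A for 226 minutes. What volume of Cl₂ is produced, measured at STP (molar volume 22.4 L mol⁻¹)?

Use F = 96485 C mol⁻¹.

Q = I·t = 3.780 A × 13560 s = 51260 C.
n(e⁻) = Q/F = 51260 / 96485 = 0.5312 mol.
2 electrons are transferred per Cl₂ molecule, so n(Cl₂) = 0.5312 / 2 = 0.2656 mol.
V = n × V_m = 0.2656 × 22.4 = 5.95 L.

5.95 L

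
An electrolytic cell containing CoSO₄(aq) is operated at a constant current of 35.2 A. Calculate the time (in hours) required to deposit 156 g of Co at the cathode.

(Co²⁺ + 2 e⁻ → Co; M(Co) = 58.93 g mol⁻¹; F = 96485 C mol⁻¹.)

n(Co) = m/M = 156 / 58.93 = 2.647 mol.
Each Co atom requires 2 electrons, so n(e⁻) = 2 × 2.647 = 5.294 mol.
Q = n(e⁻)·F = 5.294 × 96485 = 510800 C.
t = Q/I = 510800 / 35.20 A = 14510 s = 4.03 h.

4.03 h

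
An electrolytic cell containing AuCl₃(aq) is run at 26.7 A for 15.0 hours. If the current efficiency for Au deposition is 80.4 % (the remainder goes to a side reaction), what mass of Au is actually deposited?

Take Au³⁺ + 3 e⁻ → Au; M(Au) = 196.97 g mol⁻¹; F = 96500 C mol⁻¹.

789 g

Q = I·t = 26.70 × 54000 = 1442000 C.
n(e⁻) = 1442000/96500 = 14.94 mol; theoretically n(Au) = 14.94/3 = 4.980 mol, m_theo = 981.0 g.
At 80.4 % efficiency, m_actual = 0.804 × 981.0 = 789 g.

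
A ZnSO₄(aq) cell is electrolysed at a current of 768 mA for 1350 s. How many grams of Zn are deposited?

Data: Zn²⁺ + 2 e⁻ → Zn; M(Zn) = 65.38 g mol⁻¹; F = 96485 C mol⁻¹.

0.351 g

Q = I·t = 0.7680 A × 1350.0 s = 1037 C.
n(e⁻) = Q/F = 1037 / 96485 = 0.01075 mol.
Zn²⁺ + 2 e⁻ → Zn, so n(Zn) = n(e⁻)/2 = 0.005373 mol.
m = n·M = 0.005373 × 65.38 = 0.351 g.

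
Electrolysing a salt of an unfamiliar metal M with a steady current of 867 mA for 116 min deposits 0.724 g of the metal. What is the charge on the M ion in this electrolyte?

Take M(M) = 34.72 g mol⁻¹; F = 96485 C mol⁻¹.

+3

Q = I·t = 0.8670 A × 6960.0 s = 6034 C, so n(e⁻) = 6034/96485 = 0.06254 mol.
n(M) deposited = 0.724 / 34.72 = 0.02085 mol.
Electrons per atom = n(e⁻)/n(M) = 0.06254 / 0.02085 = 3.00 ≈ 3, so the ion is M³⁺.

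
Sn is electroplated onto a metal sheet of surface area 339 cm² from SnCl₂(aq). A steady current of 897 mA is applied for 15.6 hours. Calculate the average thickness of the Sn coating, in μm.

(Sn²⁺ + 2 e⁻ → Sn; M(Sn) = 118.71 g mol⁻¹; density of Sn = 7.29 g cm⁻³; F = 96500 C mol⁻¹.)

Q = I·t = 0.8970 × 56160 = 50380 C; n(e⁻) = 0.5220 mol.
n(Sn) = n(e⁻)/2 = 0.2610 mol, so m = 0.2610 × 118.71 = 30.98 g.
Volume = m/ρ = 30.98 / 7.29 = 4.250 cm³.
Thickness = V/A = 4.250 / 339 = 0.0125 cm = 125 μm.

125 μm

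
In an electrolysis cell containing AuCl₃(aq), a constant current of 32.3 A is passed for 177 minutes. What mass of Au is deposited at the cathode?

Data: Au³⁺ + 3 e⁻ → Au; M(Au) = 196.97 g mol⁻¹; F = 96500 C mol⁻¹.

Q = I·t = 32.30 A × 10620 s = 343000 C.
n(e⁻) = Q/F = 343000 / 96500 = 3.555 mol.
Au³⁺ + 3 e⁻ → Au, so n(Au) = n(e⁻)/3 = 1.185 mol.
m = n·M = 1.185 × 196.97 = 233 g.

233 g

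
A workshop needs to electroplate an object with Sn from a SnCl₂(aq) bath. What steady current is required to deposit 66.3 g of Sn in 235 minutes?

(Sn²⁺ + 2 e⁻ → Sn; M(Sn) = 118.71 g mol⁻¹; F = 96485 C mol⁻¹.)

7.64 A

n(Sn) = 66.3 / 118.71 = 0.5585 mol.
n(e⁻) = 2 × 0.5585 = 1.117 mol.
Q = n(e⁻)·F = 1.117 × 96485 = 107800 C.
I = Q/t = 107800 / 14100 s = 7.64 A.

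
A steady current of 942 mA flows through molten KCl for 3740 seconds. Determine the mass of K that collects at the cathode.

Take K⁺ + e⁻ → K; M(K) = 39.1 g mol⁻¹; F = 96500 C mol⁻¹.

Q = I·t = 0.9420 A × 3740.0 s = 3523 C.
n(e⁻) = Q/F = 3523 / 96500 = 0.03651 mol.
K⁺ + e⁻ → K, so n(K) = n(e⁻)/1 = 0.03651 mol.
m = n·M = 0.03651 × 39.1 = 1.43 g.

1.43 g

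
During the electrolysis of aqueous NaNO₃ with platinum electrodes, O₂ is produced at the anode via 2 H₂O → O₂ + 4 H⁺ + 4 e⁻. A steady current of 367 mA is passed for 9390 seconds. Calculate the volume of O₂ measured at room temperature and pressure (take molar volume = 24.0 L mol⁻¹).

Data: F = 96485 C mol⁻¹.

Q = I·t = 0.3670 A × 9390.0 s = 3446 C.
n(e⁻) = Q/F = 3446 / 96485 = 0.03572 mol.
4 electrons are transferred per O₂ molecule, so n(O₂) = 0.03572 / 4 = 0.008929 mol.
V = n × V_m = 0.008929 × 24.0 = 0.214 L.

0.214 L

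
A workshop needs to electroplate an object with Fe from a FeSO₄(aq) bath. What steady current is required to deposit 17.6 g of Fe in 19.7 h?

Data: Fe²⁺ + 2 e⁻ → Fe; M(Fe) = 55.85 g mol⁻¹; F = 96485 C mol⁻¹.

n(Fe) = 17.6 / 55.85 = 0.3151 mol.
n(e⁻) = 2 × 0.3151 = 0.6303 mol.
Q = n(e⁻)·F = 0.6303 × 96485 = 60810 C.
I = Q/t = 60810 / 70920 s = 0.857 A.

0.857 A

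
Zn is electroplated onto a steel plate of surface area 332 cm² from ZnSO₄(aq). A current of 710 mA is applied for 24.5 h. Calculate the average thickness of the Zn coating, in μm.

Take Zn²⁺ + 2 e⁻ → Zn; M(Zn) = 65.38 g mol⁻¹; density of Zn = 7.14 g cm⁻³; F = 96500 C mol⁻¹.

89.5 μm

Q = I·t = 0.7100 × 88200 = 62620 C; n(e⁻) = 0.6489 mol.
n(Zn) = n(e⁻)/2 = 0.3245 mol, so m = 0.3245 × 65.38 = 21.21 g.
Volume = m/ρ = 21.21 / 7.14 = 2.971 cm³.
Thickness = V/A = 2.971 / 332 = 0.00895 cm = 89.5 μm.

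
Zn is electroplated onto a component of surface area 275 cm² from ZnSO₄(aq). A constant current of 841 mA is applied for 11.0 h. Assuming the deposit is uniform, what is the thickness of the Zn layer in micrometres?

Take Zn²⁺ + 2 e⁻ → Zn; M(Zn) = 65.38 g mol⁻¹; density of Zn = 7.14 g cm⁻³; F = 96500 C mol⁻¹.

57.5 μm

Q = I·t = 0.8410 × 39600 = 33300 C; n(e⁻) = 0.3451 mol.
n(Zn) = n(e⁻)/2 = 0.1726 mol, so m = 0.1726 × 65.38 = 11.28 g.
Volume = m/ρ = 11.28 / 7.14 = 1.580 cm³.
Thickness = V/A = 1.580 / 275 = 0.00575 cm = 57.5 μm.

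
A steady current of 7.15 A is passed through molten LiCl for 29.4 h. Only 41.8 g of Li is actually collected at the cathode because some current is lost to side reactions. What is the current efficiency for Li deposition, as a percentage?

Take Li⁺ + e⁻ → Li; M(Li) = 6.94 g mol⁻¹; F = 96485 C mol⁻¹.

Q = I·t = 7.150 × 105840 = 756800 C; n(e⁻) = 756800/96485 = 7.843 mol.
Theoretical n(Li) = n(e⁻)/1 = 7.843 mol, i.e. m_theo = 7.843 × 6.94 = 54.43 g.
Efficiency = m_actual / m_theo = 41.8 / 54.43 = 76.8 %.

76.8 %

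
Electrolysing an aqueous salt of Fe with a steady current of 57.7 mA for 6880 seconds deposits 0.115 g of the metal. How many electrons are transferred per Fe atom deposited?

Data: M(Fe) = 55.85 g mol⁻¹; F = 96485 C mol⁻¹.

Q = I·t = 0.05770 A × 6880.0 s = 397.0 C, so n(e⁻) = 397.0/96485 = 0.004114 mol.
n(Fe) deposited = 0.115 / 55.85 = 0.002059 mol.
Electrons per atom = n(e⁻)/n(Fe) = 0.004114 / 0.002059 = 2.00 ≈ 2, so the ion is Fe²⁺.

2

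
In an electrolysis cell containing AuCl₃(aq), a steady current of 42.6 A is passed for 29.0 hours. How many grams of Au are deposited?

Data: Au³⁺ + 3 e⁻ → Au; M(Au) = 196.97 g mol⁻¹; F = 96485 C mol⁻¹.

3030 g

Q = I·t = 42.60 A × 104400 s = 4447000 C.
n(e⁻) = Q/F = 4447000 / 96485 = 46.09 mol.
Au³⁺ + 3 e⁻ → Au, so n(Au) = n(e⁻)/3 = 15.36 mol.
m = n·M = 15.36 × 196.97 = 3030 g.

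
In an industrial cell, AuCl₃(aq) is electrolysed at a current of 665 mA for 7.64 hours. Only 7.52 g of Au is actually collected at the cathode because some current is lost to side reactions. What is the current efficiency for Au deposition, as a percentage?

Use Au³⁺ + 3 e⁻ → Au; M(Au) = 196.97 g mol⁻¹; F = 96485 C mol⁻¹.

Q = I·t = 0.6650 × 27504 = 18290 C; n(e⁻) = 18290/96485 = 0.1896 mol.
Theoretical n(Au) = n(e⁻)/3 = 0.06319 mol, i.e. m_theo = 0.06319 × 196.97 = 12.45 g.
Efficiency = m_actual / m_theo = 7.52 / 12.45 = 60.4 %.

60.4 %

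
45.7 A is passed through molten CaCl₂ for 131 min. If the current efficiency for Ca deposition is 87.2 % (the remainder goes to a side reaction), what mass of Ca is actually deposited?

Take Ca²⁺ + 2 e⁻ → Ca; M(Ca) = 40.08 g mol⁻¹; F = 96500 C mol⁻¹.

Q = I·t = 45.70 × 7860.0 = 359200 C.
n(e⁻) = 359200/96500 = 3.722 mol; theoretically n(Ca) = 3.722/2 = 1.861 mol, m_theo = 74.59 g.
At 87.2 % efficiency, m_actual = 0.872 × 74.59 = 65.0 g.

65.0 g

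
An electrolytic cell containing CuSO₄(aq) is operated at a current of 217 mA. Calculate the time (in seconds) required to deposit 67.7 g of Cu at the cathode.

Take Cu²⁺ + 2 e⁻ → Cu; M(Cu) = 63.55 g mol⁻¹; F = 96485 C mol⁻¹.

n(Cu) = m/M = 67.7 / 63.55 = 1.065 mol.
Each Cu atom requires 2 electrons, so n(e⁻) = 2 × 1.065 = 2.131 mol.
Q = n(e⁻)·F = 2.131 × 96485 = 205600 C.
t = Q/I = 205600 / 0.2170 A = 947300 s.

9.47 × 10⁵ s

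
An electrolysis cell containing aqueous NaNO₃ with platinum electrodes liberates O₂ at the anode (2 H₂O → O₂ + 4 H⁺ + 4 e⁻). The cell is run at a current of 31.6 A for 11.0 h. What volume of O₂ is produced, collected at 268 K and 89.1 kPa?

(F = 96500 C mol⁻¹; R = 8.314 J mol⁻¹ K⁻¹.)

81.1 L

Q = I·t = 31.60 A × 39600 s = 1251000 C.
n(e⁻) = Q/F = 1251000 / 96500 = 12.97 mol.
4 electrons are transferred per O₂ molecule, so n(O₂) = 12.97 / 4 = 3.242 mol.
V = nRT/P = (3.242 × 8.314 × 268) / (89.1 × 10³ Pa) = 0.0811 m³ = 81.1 L.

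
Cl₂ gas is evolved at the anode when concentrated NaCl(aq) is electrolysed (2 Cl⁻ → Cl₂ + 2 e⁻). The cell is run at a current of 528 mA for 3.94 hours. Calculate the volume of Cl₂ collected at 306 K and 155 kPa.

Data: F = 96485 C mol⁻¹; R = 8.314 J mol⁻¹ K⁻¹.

Q = I·t = 0.5280 A × 14184 s = 7489 C.
n(e⁻) = Q/F = 7489 / 96485 = 0.07762 mol.
2 electrons are transferred per Cl₂ molecule, so n(Cl₂) = 0.07762 / 2 = 0.03881 mol.
V = nRT/P = (0.03881 × 8.314 × 306) / (155 × 10³ Pa) = 6.37 × 10⁻⁴ m³ = 0.637 L.

0.637 L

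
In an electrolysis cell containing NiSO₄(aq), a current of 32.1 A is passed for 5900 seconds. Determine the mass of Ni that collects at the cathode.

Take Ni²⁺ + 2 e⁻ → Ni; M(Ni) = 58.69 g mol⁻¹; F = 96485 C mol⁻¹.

57.6 g

Q = I·t = 32.10 A × 5900.0 s = 189400 C.
n(e⁻) = Q/F = 189400 / 96485 = 1.963 mol.
Ni²⁺ + 2 e⁻ → Ni, so n(Ni) = n(e⁻)/2 = 0.9814 mol.
m = n·M = 0.9814 × 58.69 = 57.6 g.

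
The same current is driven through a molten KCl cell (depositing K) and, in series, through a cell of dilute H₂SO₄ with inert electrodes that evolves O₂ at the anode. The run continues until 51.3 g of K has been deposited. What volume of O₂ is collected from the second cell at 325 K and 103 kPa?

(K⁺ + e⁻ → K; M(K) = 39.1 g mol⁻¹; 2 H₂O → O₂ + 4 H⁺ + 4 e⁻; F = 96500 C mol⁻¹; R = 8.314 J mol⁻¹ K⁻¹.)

n(K) = 51.3 / 39.1 = 1.312 mol, so n(e⁻) = 1 × 1.312 = 1.312 mol.
The cells are in series, so the same 1.312 mol of electrons passes through the second cell.
2 H₂O → O₂ + 4 H⁺ + 4 e⁻ — 4 mol e⁻ per mol O₂, so n(O₂) = 1.312/4 = 0.3280 mol.
V = nRT/P = (0.3280 × 8.314 × 325) / (103 × 10³) = 0.00860 m³ = 8.60 L.

8.60 L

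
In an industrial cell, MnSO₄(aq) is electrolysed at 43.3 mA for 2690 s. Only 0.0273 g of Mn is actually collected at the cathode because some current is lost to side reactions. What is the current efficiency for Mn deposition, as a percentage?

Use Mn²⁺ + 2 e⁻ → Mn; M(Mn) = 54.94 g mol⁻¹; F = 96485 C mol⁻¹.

Q = I·t = 0.04330 × 2690.0 = 116.5 C; n(e⁻) = 116.5/96485 = 0.001207 mol.
Theoretical n(Mn) = n(e⁻)/2 = 0.0006036 mol, i.e. m_theo = 0.0006036 × 54.94 = 0.03316 g.
Efficiency = m_actual / m_theo = 0.0273 / 0.03316 = 82.3 %.

82.3 %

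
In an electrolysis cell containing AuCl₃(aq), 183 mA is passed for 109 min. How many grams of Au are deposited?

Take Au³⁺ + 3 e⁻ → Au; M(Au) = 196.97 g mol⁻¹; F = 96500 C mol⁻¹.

0.814 g

Q = I·t = 0.1830 A × 6540.0 s = 1197 C.
n(e⁻) = Q/F = 1197 / 96500 = 0.01240 mol.
Au³⁺ + 3 e⁻ → Au, so n(Au) = n(e⁻)/3 = 0.004134 mol.
m = n·M = 0.004134 × 196.97 = 0.814 g.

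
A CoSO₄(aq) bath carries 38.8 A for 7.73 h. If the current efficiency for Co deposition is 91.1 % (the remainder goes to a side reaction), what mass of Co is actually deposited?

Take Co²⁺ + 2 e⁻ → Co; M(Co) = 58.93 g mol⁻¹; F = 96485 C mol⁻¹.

300 g

Q = I·t = 38.80 × 27828 = 1080000 C.
n(e⁻) = 1080000/96485 = 11.19 mol; theoretically n(Co) = 11.19/2 = 5.595 mol, m_theo = 329.7 g.
At 91.1 % efficiency, m_actual = 0.911 × 329.7 = 300 g.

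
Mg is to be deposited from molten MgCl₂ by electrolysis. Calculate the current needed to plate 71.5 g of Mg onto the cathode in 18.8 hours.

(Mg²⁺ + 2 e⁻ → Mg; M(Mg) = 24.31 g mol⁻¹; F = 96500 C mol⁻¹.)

n(Mg) = 71.5 / 24.31 = 2.941 mol.
n(e⁻) = 2 × 2.941 = 5.882 mol.
Q = n(e⁻)·F = 5.882 × 96500 = 567600 C.
I = Q/t = 567600 / 67680 s = 8.39 A.

8.39 A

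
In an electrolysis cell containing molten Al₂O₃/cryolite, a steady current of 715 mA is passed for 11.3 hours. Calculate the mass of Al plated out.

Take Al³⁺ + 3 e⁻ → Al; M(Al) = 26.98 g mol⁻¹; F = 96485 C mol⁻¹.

2.71 g

Q = I·t = 0.7150 A × 40680 s = 29090 C.
n(e⁻) = Q/F = 29090 / 96485 = 0.3015 mol.
Al³⁺ + 3 e⁻ → Al, so n(Al) = n(e⁻)/3 = 0.1005 mol.
m = n·M = 0.1005 × 26.98 = 2.71 g.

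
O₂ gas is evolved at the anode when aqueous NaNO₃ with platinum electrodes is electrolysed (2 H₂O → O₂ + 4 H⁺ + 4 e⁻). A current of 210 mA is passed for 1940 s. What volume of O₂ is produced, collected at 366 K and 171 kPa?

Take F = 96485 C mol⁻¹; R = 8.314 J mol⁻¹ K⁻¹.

Q = I·t = 0.2100 A × 1940.0 s = 407.4 C.
n(e⁻) = Q/F = 407.4 / 96485 = 0.004222 mol.
4 electrons are transferred per O₂ molecule, so n(O₂) = 0.004222 / 4 = 0.001056 mol.
V = nRT/P = (0.001056 × 8.314 × 366) / (171 × 10³ Pa) = 1.88 × 10⁻⁵ m³ = 0.0188 L.

0.0188 L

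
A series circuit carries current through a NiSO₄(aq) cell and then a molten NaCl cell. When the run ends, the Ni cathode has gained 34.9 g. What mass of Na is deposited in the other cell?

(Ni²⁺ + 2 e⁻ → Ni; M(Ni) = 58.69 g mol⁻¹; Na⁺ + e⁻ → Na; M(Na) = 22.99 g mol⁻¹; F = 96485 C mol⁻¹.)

n(Ni) = 34.9 / 58.69 = 0.5946 mol.
Since Ni²⁺ + 2 e⁻ → Ni, n(e⁻) passed = 2 × 0.5946 = 1.189 mol.
Cells in series carry the same charge, so the same 1.189 mol of electrons passes through cell 2.
Na⁺ + e⁻ → Na, so n(Na) = 1.189 / 1 = 1.189 mol.
m(Na) = 1.189 × 22.99 = 27.3 g.

27.3 g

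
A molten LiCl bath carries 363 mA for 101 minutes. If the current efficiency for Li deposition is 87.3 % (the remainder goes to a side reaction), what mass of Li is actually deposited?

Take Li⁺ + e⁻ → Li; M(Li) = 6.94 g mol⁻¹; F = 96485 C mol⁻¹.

Q = I·t = 0.3630 × 6060.0 = 2200 C.
n(e⁻) = 2200/96485 = 0.02280 mol; theoretically n(Li) = 0.02280/1 = 0.02280 mol, m_theo = 0.1582 g.
At 87.3 % efficiency, m_actual = 0.873 × 0.1582 = 0.138 g.

0.138 g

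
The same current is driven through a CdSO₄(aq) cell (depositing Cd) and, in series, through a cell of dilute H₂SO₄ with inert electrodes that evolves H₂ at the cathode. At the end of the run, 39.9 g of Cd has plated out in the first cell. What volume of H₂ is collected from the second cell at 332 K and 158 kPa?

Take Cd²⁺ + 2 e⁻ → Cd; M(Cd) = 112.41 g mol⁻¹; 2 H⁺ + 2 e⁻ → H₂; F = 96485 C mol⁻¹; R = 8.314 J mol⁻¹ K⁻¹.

n(Cd) = 39.9 / 112.41 = 0.3550 mol, so n(e⁻) = 2 × 0.3550 = 0.7099 mol.
The cells are in series, so the same 0.7099 mol of electrons passes through the second cell.
2 H⁺ + 2 e⁻ → H₂ — 2 mol e⁻ per mol H₂, so n(H₂) = 0.7099/2 = 0.3550 mol.
V = nRT/P = (0.3550 × 8.314 × 332) / (158 × 10³) = 0.00620 m³ = 6.20 L.

6.20 L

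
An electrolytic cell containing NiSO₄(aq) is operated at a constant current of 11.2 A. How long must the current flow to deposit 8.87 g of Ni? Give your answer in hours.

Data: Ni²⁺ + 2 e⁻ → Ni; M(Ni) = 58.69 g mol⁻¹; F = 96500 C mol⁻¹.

n(Ni) = m/M = 8.87 / 58.69 = 0.1511 mol.
Each Ni atom requires 2 electrons, so n(e⁻) = 2 × 0.1511 = 0.3023 mol.
Q = n(e⁻)·F = 0.3023 × 96500 = 29170 C.
t = Q/I = 29170 / 11.20 A = 2604 s = 0.723 h.

0.723 h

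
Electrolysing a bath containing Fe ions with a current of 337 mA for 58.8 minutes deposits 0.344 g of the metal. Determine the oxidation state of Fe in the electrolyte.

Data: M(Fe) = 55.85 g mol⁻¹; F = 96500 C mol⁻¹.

Q = I·t = 0.3370 A × 3528.0 s = 1189 C, so n(e⁻) = 1189/96500 = 0.01232 mol.
n(Fe) deposited = 0.344 / 55.85 = 0.006159 mol.
Electrons per atom = n(e⁻)/n(Fe) = 0.01232 / 0.006159 = 2.00 ≈ 2, so the ion is Fe²⁺.

+2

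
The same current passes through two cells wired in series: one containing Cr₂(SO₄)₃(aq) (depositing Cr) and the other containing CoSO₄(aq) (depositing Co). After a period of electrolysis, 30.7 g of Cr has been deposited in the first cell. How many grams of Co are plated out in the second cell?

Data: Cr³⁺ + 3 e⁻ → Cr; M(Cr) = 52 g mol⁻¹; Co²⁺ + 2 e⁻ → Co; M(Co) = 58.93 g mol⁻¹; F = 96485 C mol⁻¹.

52.2 g

n(Cr) = 30.7 / 52 = 0.5904 mol.
Since Cr³⁺ + 3 e⁻ → Cr, n(e⁻) passed = 3 × 0.5904 = 1.771 mol.
Cells in series carry the same charge, so the same 1.771 mol of electrons passes through cell 2.
Co²⁺ + 2 e⁻ → Co, so n(Co) = 1.771 / 2 = 0.8856 mol.
m(Co) = 0.8856 × 58.93 = 52.2 g.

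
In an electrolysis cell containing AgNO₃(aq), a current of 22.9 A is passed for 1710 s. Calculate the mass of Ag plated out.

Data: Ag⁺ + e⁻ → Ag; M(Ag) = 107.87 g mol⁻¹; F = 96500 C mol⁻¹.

Q = I·t = 22.90 A × 1710.0 s = 39160 C.
n(e⁻) = Q/F = 39160 / 96500 = 0.4058 mol.
Ag⁺ + e⁻ → Ag, so n(Ag) = n(e⁻)/1 = 0.4058 mol.
m = n·M = 0.4058 × 107.87 = 43.8 g.

43.8 g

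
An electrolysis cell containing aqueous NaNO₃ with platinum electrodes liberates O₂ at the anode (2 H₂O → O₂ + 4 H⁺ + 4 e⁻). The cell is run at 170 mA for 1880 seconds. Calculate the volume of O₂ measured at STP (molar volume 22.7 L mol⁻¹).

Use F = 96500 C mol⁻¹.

0.0188 L

Q = I·t = 0.1700 A × 1880.0 s = 319.6 C.
n(e⁻) = Q/F = 319.6 / 96500 = 0.003312 mol.
4 electrons are transferred per O₂ molecule, so n(O₂) = 0.003312 / 4 = 0.0008280 mol.
V = n × V_m = 0.0008280 × 22.7 = 0.0188 L.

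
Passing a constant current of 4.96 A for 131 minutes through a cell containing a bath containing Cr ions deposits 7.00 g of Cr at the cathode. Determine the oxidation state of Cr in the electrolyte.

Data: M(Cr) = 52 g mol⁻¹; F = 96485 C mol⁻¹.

Q = I·t = 4.960 A × 7860.0 s = 38990 C, so n(e⁻) = 38990/96485 = 0.4041 mol.
n(Cr) deposited = 7.00 / 52 = 0.1346 mol.
Electrons per atom = n(e⁻)/n(Cr) = 0.4041 / 0.1346 = 3.00 ≈ 3, so the ion is Cr³⁺.

+3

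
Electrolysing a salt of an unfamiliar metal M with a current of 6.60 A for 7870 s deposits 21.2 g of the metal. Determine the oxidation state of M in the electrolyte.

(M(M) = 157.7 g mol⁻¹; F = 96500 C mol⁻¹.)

+4

Q = I·t = 6.600 A × 7870.0 s = 51940 C, so n(e⁻) = 51940/96500 = 0.5383 mol.
n(M) deposited = 21.2 / 157.7 = 0.1344 mol.
Electrons per atom = n(e⁻)/n(M) = 0.5383 / 0.1344 = 4.00 ≈ 4, so the ion is M⁴⁺.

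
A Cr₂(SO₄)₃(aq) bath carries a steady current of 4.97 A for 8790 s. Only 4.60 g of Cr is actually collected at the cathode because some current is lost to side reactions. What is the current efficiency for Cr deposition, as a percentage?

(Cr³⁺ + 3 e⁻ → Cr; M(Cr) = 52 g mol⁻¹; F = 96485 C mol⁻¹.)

58.6 %

Q = I·t = 4.970 × 8790.0 = 43690 C; n(e⁻) = 43690/96485 = 0.4528 mol.
Theoretical n(Cr) = n(e⁻)/3 = 0.1509 mol, i.e. m_theo = 0.1509 × 52 = 7.848 g.
Efficiency = m_actual / m_theo = 4.60 / 7.848 = 58.6 %.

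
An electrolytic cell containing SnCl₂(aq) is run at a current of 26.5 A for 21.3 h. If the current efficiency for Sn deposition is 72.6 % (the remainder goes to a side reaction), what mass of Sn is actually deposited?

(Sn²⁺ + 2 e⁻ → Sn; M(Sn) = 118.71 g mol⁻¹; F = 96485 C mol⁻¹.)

908 g

Q = I·t = 26.50 × 76680 = 2032000 C.
n(e⁻) = 2032000/96485 = 21.06 mol; theoretically n(Sn) = 21.06/2 = 10.53 mol, m_theo = 1250 g.
At 72.6 % efficiency, m_actual = 0.726 × 1250 = 908 g.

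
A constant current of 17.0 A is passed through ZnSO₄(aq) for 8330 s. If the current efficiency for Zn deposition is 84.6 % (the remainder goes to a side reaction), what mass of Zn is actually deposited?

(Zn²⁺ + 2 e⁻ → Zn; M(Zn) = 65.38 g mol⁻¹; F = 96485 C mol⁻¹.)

Q = I·t = 17.00 × 8330.0 = 141600 C.
n(e⁻) = 141600/96485 = 1.468 mol; theoretically n(Zn) = 1.468/2 = 0.7338 mol, m_theo = 47.98 g.
At 84.6 % efficiency, m_actual = 0.846 × 47.98 = 40.6 g.

40.6 g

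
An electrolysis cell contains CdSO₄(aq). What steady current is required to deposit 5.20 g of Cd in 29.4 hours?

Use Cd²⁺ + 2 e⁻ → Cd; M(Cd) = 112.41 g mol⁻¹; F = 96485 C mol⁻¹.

0.0843 A

n(Cd) = 5.20 / 112.41 = 0.04626 mol.
n(e⁻) = 2 × 0.04626 = 0.09252 mol.
Q = n(e⁻)·F = 0.09252 × 96485 = 8927 C.
I = Q/t = 8927 / 105840 s = 0.0843 A.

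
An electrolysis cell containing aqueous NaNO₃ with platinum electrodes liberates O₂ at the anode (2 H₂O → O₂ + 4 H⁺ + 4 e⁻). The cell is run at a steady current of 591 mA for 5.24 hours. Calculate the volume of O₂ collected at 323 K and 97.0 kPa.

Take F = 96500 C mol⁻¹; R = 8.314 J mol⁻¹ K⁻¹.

0.800 L

Q = I·t = 0.5910 A × 18864 s = 11150 C.
n(e⁻) = Q/F = 11150 / 96500 = 0.1155 mol.
4 electrons are transferred per O₂ molecule, so n(O₂) = 0.1155 / 4 = 0.02888 mol.
V = nRT/P = (0.02888 × 8.314 × 323) / (97.0 × 10³ Pa) = 8.00 × 10⁻⁴ m³ = 0.800 L.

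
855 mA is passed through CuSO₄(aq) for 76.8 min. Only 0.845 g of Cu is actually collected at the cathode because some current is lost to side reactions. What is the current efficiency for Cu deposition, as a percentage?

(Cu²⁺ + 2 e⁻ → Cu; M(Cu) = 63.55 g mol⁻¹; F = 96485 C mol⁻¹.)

65.1 %

Q = I·t = 0.8550 × 4608.0 = 3940 C; n(e⁻) = 3940/96485 = 0.04083 mol.
Theoretical n(Cu) = n(e⁻)/2 = 0.02042 mol, i.e. m_theo = 0.02042 × 63.55 = 1.297 g.
Efficiency = m_actual / m_theo = 0.845 / 1.297 = 65.1 %.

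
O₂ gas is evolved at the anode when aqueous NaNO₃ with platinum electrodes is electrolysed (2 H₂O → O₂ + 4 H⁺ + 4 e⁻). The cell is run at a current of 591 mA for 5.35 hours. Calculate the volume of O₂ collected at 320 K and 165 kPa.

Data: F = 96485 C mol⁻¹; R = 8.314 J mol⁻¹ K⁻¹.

0.476 L

Q = I·t = 0.5910 A × 19260 s = 11380 C.
n(e⁻) = Q/F = 11380 / 96485 = 0.1180 mol.
4 electrons are transferred per O₂ molecule, so n(O₂) = 0.1180 / 4 = 0.02949 mol.
V = nRT/P = (0.02949 × 8.314 × 320) / (165 × 10³ Pa) = 4.76 × 10⁻⁴ m³ = 0.476 L.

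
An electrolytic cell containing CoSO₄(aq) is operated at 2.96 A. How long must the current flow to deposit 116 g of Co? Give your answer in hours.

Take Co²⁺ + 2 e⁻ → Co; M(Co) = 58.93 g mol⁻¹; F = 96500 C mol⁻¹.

n(Co) = m/M = 116 / 58.93 = 1.968 mol.
Each Co atom requires 2 electrons, so n(e⁻) = 2 × 1.968 = 3.937 mol.
Q = n(e⁻)·F = 3.937 × 96500 = 379900 C.
t = Q/I = 379900 / 2.960 A = 128300 s = 35.7 h.

35.7 h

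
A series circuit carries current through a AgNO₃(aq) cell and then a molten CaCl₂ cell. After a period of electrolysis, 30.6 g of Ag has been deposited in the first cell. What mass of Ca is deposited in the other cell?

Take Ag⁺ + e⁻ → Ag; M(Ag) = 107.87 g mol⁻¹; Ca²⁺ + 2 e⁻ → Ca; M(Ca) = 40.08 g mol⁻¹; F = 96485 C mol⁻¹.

5.68 g

n(Ag) = 30.6 / 107.87 = 0.2837 mol.
Since Ag⁺ + e⁻ → Ag, n(e⁻) passed = 1 × 0.2837 = 0.2837 mol.
Cells in series carry the same charge, so the same 0.2837 mol of electrons passes through cell 2.
Ca²⁺ + 2 e⁻ → Ca, so n(Ca) = 0.2837 / 2 = 0.1418 mol.
m(Ca) = 0.1418 × 40.08 = 5.68 g.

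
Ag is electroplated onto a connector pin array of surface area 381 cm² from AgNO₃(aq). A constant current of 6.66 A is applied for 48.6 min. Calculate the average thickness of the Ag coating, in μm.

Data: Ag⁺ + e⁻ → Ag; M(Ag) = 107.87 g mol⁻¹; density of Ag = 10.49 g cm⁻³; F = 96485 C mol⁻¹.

54.3 μm

Q = I·t = 6.660 × 2916.0 = 19420 C; n(e⁻) = 0.2013 mol.
n(Ag) = n(e⁻)/1 = 0.2013 mol, so m = 0.2013 × 107.87 = 21.71 g.
Volume = m/ρ = 21.71 / 10.49 = 2.070 cm³.
Thickness = V/A = 2.070 / 381 = 0.00543 cm = 54.3 μm.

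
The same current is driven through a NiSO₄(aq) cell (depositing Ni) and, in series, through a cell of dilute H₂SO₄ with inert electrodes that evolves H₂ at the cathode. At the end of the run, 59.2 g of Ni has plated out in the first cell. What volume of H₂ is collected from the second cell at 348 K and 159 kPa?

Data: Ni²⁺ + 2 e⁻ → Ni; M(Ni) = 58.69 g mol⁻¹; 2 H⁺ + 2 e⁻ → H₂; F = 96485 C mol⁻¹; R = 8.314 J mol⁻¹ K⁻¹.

n(Ni) = 59.2 / 58.69 = 1.009 mol, so n(e⁻) = 2 × 1.009 = 2.017 mol.
The cells are in series, so the same 2.017 mol of electrons passes through the second cell.
2 H⁺ + 2 e⁻ → H₂ — 2 mol e⁻ per mol H₂, so n(H₂) = 2.017/2 = 1.009 mol.
V = nRT/P = (1.009 × 8.314 × 348) / (159 × 10³) = 0.0184 m³ = 18.4 L.

18.4 L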